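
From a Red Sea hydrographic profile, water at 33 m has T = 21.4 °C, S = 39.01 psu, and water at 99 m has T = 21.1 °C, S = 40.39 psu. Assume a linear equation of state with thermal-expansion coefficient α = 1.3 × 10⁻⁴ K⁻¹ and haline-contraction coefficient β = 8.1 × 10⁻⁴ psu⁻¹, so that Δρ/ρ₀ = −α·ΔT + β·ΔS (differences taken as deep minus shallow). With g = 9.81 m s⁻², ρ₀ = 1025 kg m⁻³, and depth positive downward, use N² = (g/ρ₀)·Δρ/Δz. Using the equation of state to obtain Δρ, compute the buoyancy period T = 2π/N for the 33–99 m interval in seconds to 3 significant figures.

479 s

ΔT = -0.3 K, ΔS = +1.38 psu (deep − shallow).
Δρ/ρ₀ = −αΔT + βΔS = 3.90 × 10⁻⁵ + 1.1178 × 10⁻³ = 1.1568 × 10⁻³, so Δρ ≈ 1.186 kg m⁻³.
N² = (g/ρ₀)·Δρ/Δz = g·(Δρ/ρ₀)/Δz = 9.81 × 1.1568 × 10⁻³ / 66 = 1.7194 × 10⁻⁴ s⁻².
N = √(1.7194 × 10⁻⁴) = 0.013113 rad s⁻¹ → T = 2π/N = 479.16 s ≈ 479 s.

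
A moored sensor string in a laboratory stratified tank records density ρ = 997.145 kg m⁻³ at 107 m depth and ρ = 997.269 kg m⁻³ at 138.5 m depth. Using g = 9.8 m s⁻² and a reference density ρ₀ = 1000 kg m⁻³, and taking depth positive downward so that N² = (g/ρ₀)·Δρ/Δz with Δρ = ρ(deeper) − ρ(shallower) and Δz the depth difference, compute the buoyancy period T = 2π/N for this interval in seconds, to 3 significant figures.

Δρ = 997.269 − 997.145 = 0.124 kg m⁻³ over Δz = 138.5 − 107 = 31.5 m.
N² = (9.8/1000) × (0.124/31.5) = 3.8578 × 10⁻⁵ s⁻².
N = √(3.8578 × 10⁻⁵) = 6.2111 × 10⁻³ rad s⁻¹, so T = 2π/N = 1.0116 × 10³ s ≈ 1.01 × 10³ s.
Since Δρ > 0 the layer is stably stratified.

1.01 × 10³ s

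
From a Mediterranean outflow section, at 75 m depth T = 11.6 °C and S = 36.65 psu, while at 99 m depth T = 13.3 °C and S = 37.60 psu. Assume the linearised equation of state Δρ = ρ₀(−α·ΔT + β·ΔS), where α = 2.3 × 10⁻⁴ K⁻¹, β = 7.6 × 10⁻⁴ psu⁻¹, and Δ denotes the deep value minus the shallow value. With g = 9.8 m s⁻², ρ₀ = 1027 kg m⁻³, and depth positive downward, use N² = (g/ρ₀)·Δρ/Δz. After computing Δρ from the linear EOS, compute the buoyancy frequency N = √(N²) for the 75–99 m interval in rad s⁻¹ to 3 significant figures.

ΔT = +1.7 K, ΔS = +0.95 psu (deep − shallow).
Δρ/ρ₀ = −αΔT + βΔS = -3.91 × 10⁻⁴ + 7.22 × 10⁻⁴ = 3.31 × 10⁻⁴, so Δρ ≈ 0.3399 kg m⁻³.
N² = (g/ρ₀)·Δρ/Δz = g·(Δρ/ρ₀)/Δz = 9.8 × 3.31 × 10⁻⁴ / 24 = 1.3516 × 10⁻⁴ s⁻².
N = √(1.3516 × 10⁻⁴) = 0.011626 rad s⁻¹ ≈ 0.0116 rad s⁻¹.

0.0116 rad s⁻¹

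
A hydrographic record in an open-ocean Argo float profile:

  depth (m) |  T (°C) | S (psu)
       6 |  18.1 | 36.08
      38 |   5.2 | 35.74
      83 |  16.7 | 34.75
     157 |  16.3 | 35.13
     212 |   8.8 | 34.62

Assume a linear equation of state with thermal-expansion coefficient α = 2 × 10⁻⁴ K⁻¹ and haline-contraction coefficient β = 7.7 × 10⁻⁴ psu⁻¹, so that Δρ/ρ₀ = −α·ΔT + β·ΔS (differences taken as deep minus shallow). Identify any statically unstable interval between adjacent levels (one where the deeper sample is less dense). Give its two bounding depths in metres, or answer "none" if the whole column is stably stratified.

38–83 m

Evaluate Δρ/ρ₀ = −αΔT + βΔS across each adjacent pair:
  6–38 m: −αΔT+βΔS = −(2 × 10⁻⁴)(-12.9)+(7.7 × 10⁻⁴)(-0.34) = 2.3 × 10⁻³ → stable
  38–83 m: −αΔT+βΔS = −(2 × 10⁻⁴)(+11.5)+(7.7 × 10⁻⁴)(-0.99) = -3.1 × 10⁻³ → UNSTABLE
  83–157 m: −αΔT+βΔS = −(2 × 10⁻⁴)(-0.4)+(7.7 × 10⁻⁴)(+0.38) = 3.7 × 10⁻⁴ → stable
  157–212 m: −αΔT+βΔS = −(2 × 10⁻⁴)(-7.5)+(7.7 × 10⁻⁴)(-0.51) = 1.1 × 10⁻³ → stable
The 38–83 m interval has Δρ < 0: lighter water underlies denser water.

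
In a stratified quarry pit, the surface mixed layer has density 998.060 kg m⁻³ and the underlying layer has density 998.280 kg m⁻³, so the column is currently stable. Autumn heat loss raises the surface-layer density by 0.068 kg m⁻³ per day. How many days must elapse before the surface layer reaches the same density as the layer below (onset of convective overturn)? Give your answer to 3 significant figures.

3.24 days

Density deficit of the surface layer: 998.280 − 998.060 = 0.22 kg m⁻³.
Required change = 0.22 / 0.068 = 3.24 days.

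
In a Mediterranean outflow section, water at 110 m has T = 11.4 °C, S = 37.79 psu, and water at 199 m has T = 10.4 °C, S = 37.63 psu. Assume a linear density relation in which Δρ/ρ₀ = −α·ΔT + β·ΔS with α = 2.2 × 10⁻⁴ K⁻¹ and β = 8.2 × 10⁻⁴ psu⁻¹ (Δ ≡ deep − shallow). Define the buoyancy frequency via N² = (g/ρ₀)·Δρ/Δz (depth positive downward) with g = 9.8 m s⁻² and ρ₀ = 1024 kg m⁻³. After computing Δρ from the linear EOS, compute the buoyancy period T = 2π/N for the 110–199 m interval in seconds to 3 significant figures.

2.01 × 10³ s

ΔT = -1.0 K, ΔS = -0.16 psu (deep − shallow).
Δρ/ρ₀ = −αΔT + βΔS = 2.20 × 10⁻⁴ − 1.312 × 10⁻⁴ = 8.88 × 10⁻⁵, so Δρ ≈ 0.09093 kg m⁻³.
N² = (g/ρ₀)·Δρ/Δz = g·(Δρ/ρ₀)/Δz = 9.8 × 8.88 × 10⁻⁵ / 89 = 9.7780 × 10⁻⁶ s⁻².
N = √(9.7780 × 10⁻⁶) = 3.1270 × 10⁻³ rad s⁻¹ → T = 2π/N = 2.0093 × 10³ s ≈ 2.01 × 10³ s.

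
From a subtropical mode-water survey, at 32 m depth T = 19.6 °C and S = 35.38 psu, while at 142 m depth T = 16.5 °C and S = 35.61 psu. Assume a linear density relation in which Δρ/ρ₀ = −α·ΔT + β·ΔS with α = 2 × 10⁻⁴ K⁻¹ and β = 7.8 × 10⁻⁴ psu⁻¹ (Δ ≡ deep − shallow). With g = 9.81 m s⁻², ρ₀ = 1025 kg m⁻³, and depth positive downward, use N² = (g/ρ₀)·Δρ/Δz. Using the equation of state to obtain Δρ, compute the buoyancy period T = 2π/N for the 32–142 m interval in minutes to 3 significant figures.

ΔT = -3.1 K, ΔS = +0.23 psu (deep − shallow).
Δρ/ρ₀ = −αΔT + βΔS = 6.20 × 10⁻⁴ + 1.794 × 10⁻⁴ = 7.994 × 10⁻⁴, so Δρ ≈ 0.8194 kg m⁻³.
N² = (g/ρ₀)·Δρ/Δz = g·(Δρ/ρ₀)/Δz = 9.81 × 7.994 × 10⁻⁴ / 110 = 7.1292 × 10⁻⁵ s⁻².
N = √(7.1292 × 10⁻⁵) = 8.4435 × 10⁻³ rad s⁻¹ → T = 2π/N = 744.14 s = 12.402 min ≈ 12.4 min.

12.4 min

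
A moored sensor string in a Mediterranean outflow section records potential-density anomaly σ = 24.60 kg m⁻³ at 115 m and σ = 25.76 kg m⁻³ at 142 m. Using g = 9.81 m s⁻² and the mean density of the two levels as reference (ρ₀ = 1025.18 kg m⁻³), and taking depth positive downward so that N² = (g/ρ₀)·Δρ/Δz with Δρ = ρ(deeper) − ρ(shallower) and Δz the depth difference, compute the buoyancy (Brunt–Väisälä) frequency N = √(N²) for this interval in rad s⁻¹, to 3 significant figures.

0.0203 rad s⁻¹

Δρ = 1025.76 − 1024.60 = 1.16 kg m⁻³ over Δz = 142 − 115 = 27 m.
N² = (9.81/1025.18) × (1.16/27) = 4.1111 × 10⁻⁴ s⁻².
N = √(4.1111 × 10⁻⁴) = 0.020276 rad s⁻¹ ≈ 0.0203 rad s⁻¹.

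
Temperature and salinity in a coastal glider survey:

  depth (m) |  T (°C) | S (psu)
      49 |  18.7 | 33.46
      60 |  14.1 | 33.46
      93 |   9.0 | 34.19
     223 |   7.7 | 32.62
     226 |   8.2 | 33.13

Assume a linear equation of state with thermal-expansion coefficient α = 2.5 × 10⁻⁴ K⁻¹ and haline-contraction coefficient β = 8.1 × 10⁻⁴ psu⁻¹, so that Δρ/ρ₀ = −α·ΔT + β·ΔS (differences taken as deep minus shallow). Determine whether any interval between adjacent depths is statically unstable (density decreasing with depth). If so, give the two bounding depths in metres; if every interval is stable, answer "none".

Evaluate Δρ/ρ₀ = −αΔT + βΔS across each adjacent pair:
  49–60 m: −αΔT+βΔS = −(2.5 × 10⁻⁴)(-4.6)+(8.1 × 10⁻⁴)(+0.00) = 1.1 × 10⁻³ → stable
  60–93 m: −αΔT+βΔS = −(2.5 × 10⁻⁴)(-5.1)+(8.1 × 10⁻⁴)(+0.73) = 1.9 × 10⁻³ → stable
  93–223 m: −αΔT+βΔS = −(2.5 × 10⁻⁴)(-1.3)+(8.1 × 10⁻⁴)(-1.57) = -9.5 × 10⁻⁴ → UNSTABLE
  223–226 m: −αΔT+βΔS = −(2.5 × 10⁻⁴)(+0.5)+(8.1 × 10⁻⁴)(+0.51) = 2.9 × 10⁻⁴ → stable
The 93–223 m interval has Δρ < 0: lighter water underlies denser water.

93–223 m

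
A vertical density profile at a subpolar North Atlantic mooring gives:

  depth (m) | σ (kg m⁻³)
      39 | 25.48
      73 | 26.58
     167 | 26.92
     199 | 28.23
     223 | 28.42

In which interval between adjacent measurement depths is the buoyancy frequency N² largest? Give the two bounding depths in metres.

167–199 m

Compute the density gradient over each adjacent pair:
  39–73 m: Δρ/Δz = 1.10/34 = 0.032 kg m⁻⁴
  73–167 m: Δρ/Δz = 0.34/94 = 3.6 × 10⁻³ kg m⁻⁴
  167–199 m: Δρ/Δz = 1.31/32 = 0.041 kg m⁻⁴
  199–223 m: Δρ/Δz = 0.19/24 = 7.9 × 10⁻³ kg m⁻⁴
The largest gradient is in the 167–199 m interval — the pycnocline.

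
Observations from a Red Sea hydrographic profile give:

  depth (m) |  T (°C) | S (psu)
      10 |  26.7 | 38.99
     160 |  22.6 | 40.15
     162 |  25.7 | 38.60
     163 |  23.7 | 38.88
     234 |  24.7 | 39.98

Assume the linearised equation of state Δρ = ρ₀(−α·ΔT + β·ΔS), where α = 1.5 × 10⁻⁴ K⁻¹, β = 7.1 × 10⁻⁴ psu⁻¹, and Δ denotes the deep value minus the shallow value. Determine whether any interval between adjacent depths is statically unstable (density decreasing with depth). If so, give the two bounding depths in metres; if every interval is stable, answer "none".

160–162 m

Evaluate Δρ/ρ₀ = −αΔT + βΔS across each adjacent pair:
  10–160 m: −αΔT+βΔS = −(1.5 × 10⁻⁴)(-4.1)+(7.1 × 10⁻⁴)(+1.16) = 1.4 × 10⁻³ → stable
  160–162 m: −αΔT+βΔS = −(1.5 × 10⁻⁴)(+3.1)+(7.1 × 10⁻⁴)(-1.55) = -1.6 × 10⁻³ → UNSTABLE
  162–163 m: −αΔT+βΔS = −(1.5 × 10⁻⁴)(-2.0)+(7.1 × 10⁻⁴)(+0.28) = 5.0 × 10⁻⁴ → stable
  163–234 m: −αΔT+βΔS = −(1.5 × 10⁻⁴)(+1.0)+(7.1 × 10⁻⁴)(+1.10) = 6.3 × 10⁻⁴ → stable
The 160–162 m interval has Δρ < 0: lighter water underlies denser water.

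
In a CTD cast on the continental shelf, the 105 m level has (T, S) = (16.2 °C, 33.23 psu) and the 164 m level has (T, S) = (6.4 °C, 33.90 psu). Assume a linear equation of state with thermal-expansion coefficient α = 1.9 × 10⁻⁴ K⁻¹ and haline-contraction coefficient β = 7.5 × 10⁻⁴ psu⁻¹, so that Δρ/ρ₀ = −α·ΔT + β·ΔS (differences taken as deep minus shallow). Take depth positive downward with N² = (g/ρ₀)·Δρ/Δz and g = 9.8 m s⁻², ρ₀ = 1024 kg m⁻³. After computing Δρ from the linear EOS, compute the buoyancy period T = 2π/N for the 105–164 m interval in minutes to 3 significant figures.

5.28 min

ΔT = -9.8 K, ΔS = +0.67 psu (deep − shallow).
Δρ/ρ₀ = −αΔT + βΔS = 1.862 × 10⁻³ + 5.025 × 10⁻⁴ = 2.3645 × 10⁻³, so Δρ ≈ 2.421 kg m⁻³.
N² = (g/ρ₀)·Δρ/Δz = g·(Δρ/ρ₀)/Δz = 9.8 × 2.3645 × 10⁻³ / 59 = 3.9275 × 10⁻⁴ s⁻².
N = √(3.9275 × 10⁻⁴) = 0.019818 rad s⁻¹ → T = 2π/N = 317.04 s = 5.2840 min ≈ 5.28 min.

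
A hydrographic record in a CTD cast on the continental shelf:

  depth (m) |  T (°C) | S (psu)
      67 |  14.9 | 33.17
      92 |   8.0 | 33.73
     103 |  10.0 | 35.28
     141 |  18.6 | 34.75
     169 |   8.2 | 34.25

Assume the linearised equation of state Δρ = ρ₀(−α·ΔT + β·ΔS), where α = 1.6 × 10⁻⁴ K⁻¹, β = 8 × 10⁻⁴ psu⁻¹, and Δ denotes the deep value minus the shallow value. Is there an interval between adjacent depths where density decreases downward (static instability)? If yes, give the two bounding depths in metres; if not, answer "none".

Evaluate Δρ/ρ₀ = −αΔT + βΔS across each adjacent pair:
  67–92 m: −αΔT+βΔS = −(1.6 × 10⁻⁴)(-6.9)+(8 × 10⁻⁴)(+0.56) = 1.6 × 10⁻³ → stable
  92–103 m: −αΔT+βΔS = −(1.6 × 10⁻⁴)(+2.0)+(8 × 10⁻⁴)(+1.55) = 9.2 × 10⁻⁴ → stable
  103–141 m: −αΔT+βΔS = −(1.6 × 10⁻⁴)(+8.6)+(8 × 10⁻⁴)(-0.53) = -1.8 × 10⁻³ → UNSTABLE
  141–169 m: −αΔT+βΔS = −(1.6 × 10⁻⁴)(-10.4)+(8 × 10⁻⁴)(-0.50) = 1.3 × 10⁻³ → stable
The 103–141 m interval has Δρ < 0: lighter water underlies denser water.

103–141 m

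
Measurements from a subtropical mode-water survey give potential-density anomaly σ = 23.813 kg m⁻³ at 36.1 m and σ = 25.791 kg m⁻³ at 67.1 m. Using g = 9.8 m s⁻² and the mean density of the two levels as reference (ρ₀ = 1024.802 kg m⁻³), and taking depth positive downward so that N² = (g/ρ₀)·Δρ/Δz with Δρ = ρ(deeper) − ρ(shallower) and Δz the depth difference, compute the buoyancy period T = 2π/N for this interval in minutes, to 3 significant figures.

Δρ = 1025.791 − 1023.813 = 1.978 kg m⁻³ over Δz = 67.1 − 36.1 = 31 m.
N² = (9.8/1024.802) × (1.978/31) = 6.1017 × 10⁻⁴ s⁻².
N = √(6.1017 × 10⁻⁴) = 0.024702 rad s⁻¹, so T = 2π/N = 254.36 s = 4.2393 min ≈ 4.24 min.

4.24 min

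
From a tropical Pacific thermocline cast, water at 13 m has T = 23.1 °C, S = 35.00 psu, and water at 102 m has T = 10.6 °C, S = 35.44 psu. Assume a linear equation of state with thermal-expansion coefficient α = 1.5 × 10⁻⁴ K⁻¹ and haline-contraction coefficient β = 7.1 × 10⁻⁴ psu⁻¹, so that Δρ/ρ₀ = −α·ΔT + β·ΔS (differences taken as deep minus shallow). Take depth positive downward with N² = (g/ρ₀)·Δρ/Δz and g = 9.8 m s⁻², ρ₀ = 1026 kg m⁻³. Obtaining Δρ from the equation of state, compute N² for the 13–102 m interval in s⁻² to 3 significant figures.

ΔT = -12.5 K, ΔS = +0.44 psu (deep − shallow).
Δρ/ρ₀ = −αΔT + βΔS = 1.875 × 10⁻³ + 3.124 × 10⁻⁴ = 2.1874 × 10⁻³, so Δρ ≈ 2.244 kg m⁻³.
N² = (g/ρ₀)·Δρ/Δz = g·(Δρ/ρ₀)/Δz = 9.8 × 2.1874 × 10⁻³ / 89 = 2.4086 × 10⁻⁴ s⁻² ≈ 2.41 × 10⁻⁴ s⁻².

2.41 × 10⁻⁴ s⁻²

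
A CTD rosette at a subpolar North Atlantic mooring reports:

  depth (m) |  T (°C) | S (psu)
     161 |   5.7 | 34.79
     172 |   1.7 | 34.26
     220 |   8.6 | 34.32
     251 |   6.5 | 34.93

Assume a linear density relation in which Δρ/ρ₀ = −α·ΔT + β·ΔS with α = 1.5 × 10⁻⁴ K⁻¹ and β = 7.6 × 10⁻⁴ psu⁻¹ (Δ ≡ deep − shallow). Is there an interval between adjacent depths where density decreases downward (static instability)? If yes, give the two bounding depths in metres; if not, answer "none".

172–220 m

Evaluate Δρ/ρ₀ = −αΔT + βΔS across each adjacent pair:
  161–172 m: −αΔT+βΔS = −(1.5 × 10⁻⁴)(-4.0)+(7.6 × 10⁻⁴)(-0.53) = 2.0 × 10⁻⁴ → stable
  172–220 m: −αΔT+βΔS = −(1.5 × 10⁻⁴)(+6.9)+(7.6 × 10⁻⁴)(+0.06) = -9.9 × 10⁻⁴ → UNSTABLE
  220–251 m: −αΔT+βΔS = −(1.5 × 10⁻⁴)(-2.1)+(7.6 × 10⁻⁴)(+0.61) = 7.8 × 10⁻⁴ → stable
The 172–220 m interval has Δρ < 0: lighter water underlies denser water.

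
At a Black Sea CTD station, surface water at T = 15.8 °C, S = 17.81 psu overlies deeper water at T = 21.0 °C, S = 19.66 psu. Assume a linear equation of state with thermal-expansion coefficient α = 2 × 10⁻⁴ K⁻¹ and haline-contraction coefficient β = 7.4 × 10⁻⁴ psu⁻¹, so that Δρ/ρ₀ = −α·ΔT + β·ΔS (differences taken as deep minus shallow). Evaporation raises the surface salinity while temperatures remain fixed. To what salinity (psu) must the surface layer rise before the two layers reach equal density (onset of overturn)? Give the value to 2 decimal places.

Neutral buoyancy requires −α(T_deep − T_surf) + β(S_deep − S_surf′) = 0.
S_surf′ = S_deep − (α/β)·ΔT = 19.66 − (2 × 10⁻⁴/7.4 × 10⁻⁴)·(+5.2) = 18.2546 psu.
Increase required: 18.2546 − 17.81 = 0.4446 psu.

18.25 psu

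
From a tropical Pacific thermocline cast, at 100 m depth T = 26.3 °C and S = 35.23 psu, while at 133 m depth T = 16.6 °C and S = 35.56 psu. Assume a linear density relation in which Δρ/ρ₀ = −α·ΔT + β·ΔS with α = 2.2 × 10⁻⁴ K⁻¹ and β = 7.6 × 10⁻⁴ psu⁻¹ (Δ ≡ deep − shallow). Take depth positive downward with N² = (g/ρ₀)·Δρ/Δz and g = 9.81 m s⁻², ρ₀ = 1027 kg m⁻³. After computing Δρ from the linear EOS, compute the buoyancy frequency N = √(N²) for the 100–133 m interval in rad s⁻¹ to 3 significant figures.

0.0266 rad s⁻¹

ΔT = -9.7 K, ΔS = +0.33 psu (deep − shallow).
Δρ/ρ₀ = −αΔT + βΔS = 2.134 × 10⁻³ + 2.508 × 10⁻⁴ = 2.3848 × 10⁻³, so Δρ ≈ 2.449 kg m⁻³.
N² = (g/ρ₀)·Δρ/Δz = g·(Δρ/ρ₀)/Δz = 9.81 × 2.3848 × 10⁻³ / 33 = 7.0894 × 10⁻⁴ s⁻².
N = √(7.0894 × 10⁻⁴) = 0.026626 rad s⁻¹ ≈ 0.0266 rad s⁻¹.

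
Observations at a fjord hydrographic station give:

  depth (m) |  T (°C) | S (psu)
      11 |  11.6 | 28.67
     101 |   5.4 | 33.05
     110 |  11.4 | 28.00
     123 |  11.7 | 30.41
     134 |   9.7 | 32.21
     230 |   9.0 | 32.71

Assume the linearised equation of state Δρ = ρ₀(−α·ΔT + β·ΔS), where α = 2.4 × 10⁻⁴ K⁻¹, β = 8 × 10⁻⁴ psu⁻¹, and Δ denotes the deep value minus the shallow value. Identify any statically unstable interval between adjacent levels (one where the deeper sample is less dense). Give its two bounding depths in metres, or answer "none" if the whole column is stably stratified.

Evaluate Δρ/ρ₀ = −αΔT + βΔS across each adjacent pair:
  11–101 m: −αΔT+βΔS = −(2.4 × 10⁻⁴)(-6.2)+(8 × 10⁻⁴)(+4.38) = 5.0 × 10⁻³ → stable
  101–110 m: −αΔT+βΔS = −(2.4 × 10⁻⁴)(+6.0)+(8 × 10⁻⁴)(-5.05) = -5.5 × 10⁻³ → UNSTABLE
  110–123 m: −αΔT+βΔS = −(2.4 × 10⁻⁴)(+0.3)+(8 × 10⁻⁴)(+2.41) = 1.9 × 10⁻³ → stable
  123–134 m: −αΔT+βΔS = −(2.4 × 10⁻⁴)(-2.0)+(8 × 10⁻⁴)(+1.80) = 1.9 × 10⁻³ → stable
  134–230 m: −αΔT+βΔS = −(2.4 × 10⁻⁴)(-0.7)+(8 × 10⁻⁴)(+0.50) = 5.7 × 10⁻⁴ → stable
The 101–110 m interval has Δρ < 0: lighter water underlies denser water.

101–110 m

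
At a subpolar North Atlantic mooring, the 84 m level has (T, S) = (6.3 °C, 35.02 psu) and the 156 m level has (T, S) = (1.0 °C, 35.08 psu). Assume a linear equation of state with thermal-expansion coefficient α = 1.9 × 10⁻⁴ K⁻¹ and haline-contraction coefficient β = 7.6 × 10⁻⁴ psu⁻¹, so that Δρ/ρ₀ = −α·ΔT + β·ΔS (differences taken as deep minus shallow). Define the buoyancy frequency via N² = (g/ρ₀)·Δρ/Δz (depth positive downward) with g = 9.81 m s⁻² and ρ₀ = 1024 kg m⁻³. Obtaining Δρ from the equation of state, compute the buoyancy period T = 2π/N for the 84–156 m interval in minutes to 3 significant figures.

ΔT = -5.3 K, ΔS = +0.06 psu (deep − shallow).
Δρ/ρ₀ = −αΔT + βΔS = 1.007 × 10⁻³ + 4.56 × 10⁻⁵ = 1.0526 × 10⁻³, so Δρ ≈ 1.078 kg m⁻³.
N² = (g/ρ₀)·Δρ/Δz = g·(Δρ/ρ₀)/Δz = 9.81 × 1.0526 × 10⁻³ / 72 = 1.4342 × 10⁻⁴ s⁻².
N = √(1.4342 × 10⁻⁴) = 0.011976 rad s⁻¹ → T = 2π/N = 524.65 s = 8.7442 min ≈ 8.74 min.

8.74 min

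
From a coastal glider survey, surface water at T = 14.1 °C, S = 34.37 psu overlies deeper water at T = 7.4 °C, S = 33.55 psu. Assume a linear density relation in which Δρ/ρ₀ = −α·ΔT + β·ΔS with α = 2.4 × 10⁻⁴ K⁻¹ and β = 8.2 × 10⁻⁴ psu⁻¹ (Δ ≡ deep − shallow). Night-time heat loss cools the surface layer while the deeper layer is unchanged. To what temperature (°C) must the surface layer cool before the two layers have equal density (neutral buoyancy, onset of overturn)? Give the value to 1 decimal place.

Neutral buoyancy requires Δρ = 0, i.e. −α(T_deep − T_surf′) + β(S_deep − S_surf) = 0.
T_surf′ = T_deep − (β/α)·ΔS = 7.4 − (8.2 × 10⁻⁴/2.4 × 10⁻⁴)·(-0.82) = 10.202 °C.
Cooling required: 14.1 − (10.202) = 3.898 °C.

10.2 °C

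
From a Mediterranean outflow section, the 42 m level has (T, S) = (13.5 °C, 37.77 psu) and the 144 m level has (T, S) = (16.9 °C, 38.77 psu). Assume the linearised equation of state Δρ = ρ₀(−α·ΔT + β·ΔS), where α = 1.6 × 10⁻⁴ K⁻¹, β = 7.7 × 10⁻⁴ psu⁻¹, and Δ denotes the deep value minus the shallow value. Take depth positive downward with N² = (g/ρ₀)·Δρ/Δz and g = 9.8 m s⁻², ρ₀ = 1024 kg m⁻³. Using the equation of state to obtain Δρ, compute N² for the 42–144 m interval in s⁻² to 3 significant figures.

2.17 × 10⁻⁵ s⁻²

ΔT = +3.4 K, ΔS = +1.00 psu (deep − shallow).
Δρ/ρ₀ = −αΔT + βΔS = -5.44 × 10⁻⁴ + 7.70 × 10⁻⁴ = 2.26 × 10⁻⁴, so Δρ ≈ 0.2314 kg m⁻³.
N² = (g/ρ₀)·Δρ/Δz = g·(Δρ/ρ₀)/Δz = 9.8 × 2.26 × 10⁻⁴ / 102 = 2.1714 × 10⁻⁵ s⁻² ≈ 2.17 × 10⁻⁵ s⁻².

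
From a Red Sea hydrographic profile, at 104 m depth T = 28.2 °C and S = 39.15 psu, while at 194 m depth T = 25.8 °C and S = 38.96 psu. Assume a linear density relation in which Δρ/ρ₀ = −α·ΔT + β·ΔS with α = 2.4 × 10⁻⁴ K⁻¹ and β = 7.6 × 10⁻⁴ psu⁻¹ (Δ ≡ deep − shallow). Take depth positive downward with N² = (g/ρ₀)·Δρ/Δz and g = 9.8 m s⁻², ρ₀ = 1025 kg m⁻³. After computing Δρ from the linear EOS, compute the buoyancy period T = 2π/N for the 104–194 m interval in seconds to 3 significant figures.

ΔT = -2.4 K, ΔS = -0.19 psu (deep − shallow).
Δρ/ρ₀ = −αΔT + βΔS = 5.76 × 10⁻⁴ − 1.444 × 10⁻⁴ = 4.316 × 10⁻⁴, so Δρ ≈ 0.4424 kg m⁻³.
N² = (g/ρ₀)·Δρ/Δz = g·(Δρ/ρ₀)/Δz = 9.8 × 4.316 × 10⁻⁴ / 90 = 4.6996 × 10⁻⁵ s⁻².
N = √(4.6996 × 10⁻⁵) = 6.8554 × 10⁻³ rad s⁻¹ → T = 2π/N = 916.53 s ≈ 917 s.

917 s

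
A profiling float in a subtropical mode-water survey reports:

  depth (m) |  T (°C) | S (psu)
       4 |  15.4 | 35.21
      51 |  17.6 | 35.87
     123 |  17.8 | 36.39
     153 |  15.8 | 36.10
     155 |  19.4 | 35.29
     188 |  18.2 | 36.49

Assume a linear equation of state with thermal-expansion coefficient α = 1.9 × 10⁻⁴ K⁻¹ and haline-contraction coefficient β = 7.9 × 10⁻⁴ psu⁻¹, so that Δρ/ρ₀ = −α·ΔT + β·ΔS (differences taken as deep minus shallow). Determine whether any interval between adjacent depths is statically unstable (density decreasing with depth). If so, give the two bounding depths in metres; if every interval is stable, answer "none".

Evaluate Δρ/ρ₀ = −αΔT + βΔS across each adjacent pair:
  4–51 m: −αΔT+βΔS = −(1.9 × 10⁻⁴)(+2.2)+(7.9 × 10⁻⁴)(+0.66) = 1.0 × 10⁻⁴ → stable
  51–123 m: −αΔT+βΔS = −(1.9 × 10⁻⁴)(+0.2)+(7.9 × 10⁻⁴)(+0.52) = 3.7 × 10⁻⁴ → stable
  123–153 m: −αΔT+βΔS = −(1.9 × 10⁻⁴)(-2.0)+(7.9 × 10⁻⁴)(-0.29) = 1.5 × 10⁻⁴ → stable
  153–155 m: −αΔT+βΔS = −(1.9 × 10⁻⁴)(+3.6)+(7.9 × 10⁻⁴)(-0.81) = -1.3 × 10⁻³ → UNSTABLE
  155–188 m: −αΔT+βΔS = −(1.9 × 10⁻⁴)(-1.2)+(7.9 × 10⁻⁴)(+1.20) = 1.2 × 10⁻³ → stable
The 153–155 m interval has Δρ < 0: lighter water underlies denser water.

153–155 m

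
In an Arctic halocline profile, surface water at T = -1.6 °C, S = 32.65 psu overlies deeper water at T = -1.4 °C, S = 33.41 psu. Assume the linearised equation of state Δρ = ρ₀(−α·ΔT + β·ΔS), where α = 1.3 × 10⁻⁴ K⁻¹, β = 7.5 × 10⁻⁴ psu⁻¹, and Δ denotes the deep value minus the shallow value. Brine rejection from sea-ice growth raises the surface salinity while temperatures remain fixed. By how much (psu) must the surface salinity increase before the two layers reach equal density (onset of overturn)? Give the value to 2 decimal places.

0.73 psu

Neutral buoyancy requires −α(T_deep − T_surf) + β(S_deep − S_surf′) = 0.
S_surf′ = S_deep − (α/β)·ΔT = 33.41 − (1.3 × 10⁻⁴/7.5 × 10⁻⁴)·(+0.2) = 33.3753 psu.
Increase required: 33.3753 − 32.65 = 0.7253 psu.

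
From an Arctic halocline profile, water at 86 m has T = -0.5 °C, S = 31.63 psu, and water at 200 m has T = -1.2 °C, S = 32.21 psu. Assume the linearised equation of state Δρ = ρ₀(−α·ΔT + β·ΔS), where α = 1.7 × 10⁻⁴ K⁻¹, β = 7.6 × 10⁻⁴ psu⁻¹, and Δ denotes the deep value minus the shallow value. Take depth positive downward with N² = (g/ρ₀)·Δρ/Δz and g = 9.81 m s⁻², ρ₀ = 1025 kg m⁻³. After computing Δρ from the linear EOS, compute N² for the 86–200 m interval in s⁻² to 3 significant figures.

4.82 × 10⁻⁵ s⁻²

ΔT = -0.7 K, ΔS = +0.58 psu (deep − shallow).
Δρ/ρ₀ = −αΔT + βΔS = 1.19 × 10⁻⁴ + 4.408 × 10⁻⁴ = 5.598 × 10⁻⁴, so Δρ ≈ 0.5738 kg m⁻³.
N² = (g/ρ₀)·Δρ/Δz = g·(Δρ/ρ₀)/Δz = 9.81 × 5.598 × 10⁻⁴ / 114 = 4.8172 × 10⁻⁵ s⁻² ≈ 4.82 × 10⁻⁵ s⁻².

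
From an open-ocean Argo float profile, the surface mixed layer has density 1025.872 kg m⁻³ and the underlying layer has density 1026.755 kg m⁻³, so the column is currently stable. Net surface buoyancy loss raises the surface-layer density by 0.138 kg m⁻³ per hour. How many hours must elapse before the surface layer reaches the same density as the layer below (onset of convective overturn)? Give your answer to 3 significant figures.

6.40 hours

Density deficit of the surface layer: 1026.755 − 1025.872 = 0.883 kg m⁻³.
Required change = 0.883 / 0.138 = 6.40 hours.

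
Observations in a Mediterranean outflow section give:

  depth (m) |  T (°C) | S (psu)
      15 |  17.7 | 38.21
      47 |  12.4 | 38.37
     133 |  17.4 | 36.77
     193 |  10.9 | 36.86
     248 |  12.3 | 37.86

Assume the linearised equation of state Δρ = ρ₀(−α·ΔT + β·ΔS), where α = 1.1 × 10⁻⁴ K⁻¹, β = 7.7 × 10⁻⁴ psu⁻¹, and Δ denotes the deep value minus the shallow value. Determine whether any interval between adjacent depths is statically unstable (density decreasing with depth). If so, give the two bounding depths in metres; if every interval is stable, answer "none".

47–133 m

Evaluate Δρ/ρ₀ = −αΔT + βΔS across each adjacent pair:
  15–47 m: −αΔT+βΔS = −(1.1 × 10⁻⁴)(-5.3)+(7.7 × 10⁻⁴)(+0.16) = 7.1 × 10⁻⁴ → stable
  47–133 m: −αΔT+βΔS = −(1.1 × 10⁻⁴)(+5.0)+(7.7 × 10⁻⁴)(-1.60) = -1.8 × 10⁻³ → UNSTABLE
  133–193 m: −αΔT+βΔS = −(1.1 × 10⁻⁴)(-6.5)+(7.7 × 10⁻⁴)(+0.09) = 7.8 × 10⁻⁴ → stable
  193–248 m: −αΔT+βΔS = −(1.1 × 10⁻⁴)(+1.4)+(7.7 × 10⁻⁴)(+1.00) = 6.2 × 10⁻⁴ → stable
The 47–133 m interval has Δρ < 0: lighter water underlies denser water.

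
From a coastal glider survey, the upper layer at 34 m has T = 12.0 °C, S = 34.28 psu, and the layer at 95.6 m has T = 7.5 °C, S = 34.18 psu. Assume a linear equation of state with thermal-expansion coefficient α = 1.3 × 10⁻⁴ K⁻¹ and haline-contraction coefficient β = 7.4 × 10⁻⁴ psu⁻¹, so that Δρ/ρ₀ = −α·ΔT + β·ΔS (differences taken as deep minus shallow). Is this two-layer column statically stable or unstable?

ΔT = 7.5 − 12.0 = -4.5 K and ΔS = 34.18 − 34.28 = -0.10 psu (deep − shallow).
−αΔT = 5.85 × 10⁻⁴; βΔS = -7.40 × 10⁻⁵; sum Δρ/ρ₀ = 5.11 × 10⁻⁴.
Δρ/ρ₀ > 0, so Δρ > 0: deeper water is denser → statically stable.

stable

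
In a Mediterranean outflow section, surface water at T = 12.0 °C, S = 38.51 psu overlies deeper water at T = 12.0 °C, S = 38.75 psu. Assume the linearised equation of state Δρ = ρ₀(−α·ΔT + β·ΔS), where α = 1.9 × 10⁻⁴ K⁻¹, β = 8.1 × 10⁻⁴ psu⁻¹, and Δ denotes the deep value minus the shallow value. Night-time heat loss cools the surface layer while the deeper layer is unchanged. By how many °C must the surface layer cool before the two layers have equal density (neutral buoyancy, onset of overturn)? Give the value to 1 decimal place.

1.0 °C

Neutral buoyancy requires Δρ = 0, i.e. −α(T_deep − T_surf′) + β(S_deep − S_surf) = 0.
T_surf′ = T_deep − (β/α)·ΔS = 12.0 − (8.1 × 10⁻⁴/1.9 × 10⁻⁴)·(+0.24) = 10.977 °C.
Cooling required: 12.0 − (10.977) = 1.023 °C.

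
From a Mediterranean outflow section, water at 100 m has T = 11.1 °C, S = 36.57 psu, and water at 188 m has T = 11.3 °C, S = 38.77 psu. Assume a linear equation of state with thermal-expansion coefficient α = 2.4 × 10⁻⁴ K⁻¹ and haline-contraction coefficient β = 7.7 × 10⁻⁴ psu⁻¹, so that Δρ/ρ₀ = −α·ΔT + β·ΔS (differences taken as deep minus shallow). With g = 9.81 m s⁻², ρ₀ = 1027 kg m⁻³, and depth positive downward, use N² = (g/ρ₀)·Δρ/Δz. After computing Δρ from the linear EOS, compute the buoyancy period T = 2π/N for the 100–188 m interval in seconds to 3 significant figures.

ΔT = +0.2 K, ΔS = +2.20 psu (deep − shallow).
Δρ/ρ₀ = −αΔT + βΔS = -4.80 × 10⁻⁵ + 1.694 × 10⁻³ = 1.646 × 10⁻³, so Δρ ≈ 1.690 kg m⁻³.
N² = (g/ρ₀)·Δρ/Δz = g·(Δρ/ρ₀)/Δz = 9.81 × 1.646 × 10⁻³ / 88 = 1.8349 × 10⁻⁴ s⁻².
N = √(1.8349 × 10⁻⁴) = 0.013546 rad s⁻¹ → T = 2π/N = 463.84 s ≈ 464 s.

464 s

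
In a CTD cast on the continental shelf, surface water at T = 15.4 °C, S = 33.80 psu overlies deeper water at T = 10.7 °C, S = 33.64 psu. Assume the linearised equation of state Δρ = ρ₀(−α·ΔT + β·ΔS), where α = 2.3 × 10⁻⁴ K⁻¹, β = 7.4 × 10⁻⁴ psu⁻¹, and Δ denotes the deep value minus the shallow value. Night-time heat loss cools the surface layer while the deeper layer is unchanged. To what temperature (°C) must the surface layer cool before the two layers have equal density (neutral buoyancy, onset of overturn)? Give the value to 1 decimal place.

11.2 °C

Neutral buoyancy requires Δρ = 0, i.e. −α(T_deep − T_surf′) + β(S_deep − S_surf) = 0.
T_surf′ = T_deep − (β/α)·ΔS = 10.7 − (7.4 × 10⁻⁴/2.3 × 10⁻⁴)·(-0.16) = 11.215 °C.
Cooling required: 15.4 − (11.215) = 4.185 °C.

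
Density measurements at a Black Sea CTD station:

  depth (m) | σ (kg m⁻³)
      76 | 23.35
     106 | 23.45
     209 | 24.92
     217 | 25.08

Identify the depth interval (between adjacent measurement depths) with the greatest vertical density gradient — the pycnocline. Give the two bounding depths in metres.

209–217 m

Compute the density gradient over each adjacent pair:
  76–106 m: Δρ/Δz = 0.10/30 = 3.3 × 10⁻³ kg m⁻⁴
  106–209 m: Δρ/Δz = 1.47/103 = 0.014 kg m⁻⁴
  209–217 m: Δρ/Δz = 0.16/8 = 0.020 kg m⁻⁴
The largest gradient is in the 209–217 m interval — the pycnocline.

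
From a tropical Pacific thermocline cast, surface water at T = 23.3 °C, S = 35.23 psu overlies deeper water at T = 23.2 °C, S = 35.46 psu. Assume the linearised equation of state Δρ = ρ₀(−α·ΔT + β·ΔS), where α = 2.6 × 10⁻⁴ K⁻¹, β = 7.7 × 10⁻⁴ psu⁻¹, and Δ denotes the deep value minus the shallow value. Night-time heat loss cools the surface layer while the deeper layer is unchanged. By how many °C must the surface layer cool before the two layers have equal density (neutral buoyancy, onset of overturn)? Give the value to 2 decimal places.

Neutral buoyancy requires Δρ = 0, i.e. −α(T_deep − T_surf′) + β(S_deep − S_surf) = 0.
T_surf′ = T_deep − (β/α)·ΔS = 23.2 − (7.7 × 10⁻⁴/2.6 × 10⁻⁴)·(+0.23) = 22.5188 °C.
Cooling required: 23.3 − (22.5188) = 0.7812 °C.

0.78 °C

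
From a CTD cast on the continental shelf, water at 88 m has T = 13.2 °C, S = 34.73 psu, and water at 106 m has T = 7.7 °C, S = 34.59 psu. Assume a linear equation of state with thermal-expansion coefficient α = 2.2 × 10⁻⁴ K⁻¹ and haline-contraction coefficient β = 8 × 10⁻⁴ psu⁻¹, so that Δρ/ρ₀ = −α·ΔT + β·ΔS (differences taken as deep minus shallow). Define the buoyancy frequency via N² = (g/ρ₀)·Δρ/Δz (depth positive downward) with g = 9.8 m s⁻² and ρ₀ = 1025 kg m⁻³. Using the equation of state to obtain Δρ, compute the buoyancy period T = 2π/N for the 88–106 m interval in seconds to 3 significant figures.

257 s

ΔT = -5.5 K, ΔS = -0.14 psu (deep − shallow).
Δρ/ρ₀ = −αΔT + βΔS = 1.21 × 10⁻³ − 1.12 × 10⁻⁴ = 1.098 × 10⁻³, so Δρ ≈ 1.125 kg m⁻³.
N² = (g/ρ₀)·Δρ/Δz = g·(Δρ/ρ₀)/Δz = 9.8 × 1.098 × 10⁻³ / 18 = 5.9780 × 10⁻⁴ s⁻².
N = √(5.9780 × 10⁻⁴) = 0.024450 rad s⁻¹ → T = 2π/N = 256.98 s ≈ 257 s.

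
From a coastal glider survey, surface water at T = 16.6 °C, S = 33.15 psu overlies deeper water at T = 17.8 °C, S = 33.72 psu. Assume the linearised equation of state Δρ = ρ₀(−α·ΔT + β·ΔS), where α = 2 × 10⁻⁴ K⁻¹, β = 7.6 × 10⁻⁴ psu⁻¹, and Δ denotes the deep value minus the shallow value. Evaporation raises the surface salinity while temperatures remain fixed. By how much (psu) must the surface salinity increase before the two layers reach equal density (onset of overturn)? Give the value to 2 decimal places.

0.25 psu

Neutral buoyancy requires −α(T_deep − T_surf) + β(S_deep − S_surf′) = 0.
S_surf′ = S_deep − (α/β)·ΔT = 33.72 − (2 × 10⁻⁴/7.6 × 10⁻⁴)·(+1.2) = 33.4042 psu.
Increase required: 33.4042 − 33.15 = 0.2542 psu.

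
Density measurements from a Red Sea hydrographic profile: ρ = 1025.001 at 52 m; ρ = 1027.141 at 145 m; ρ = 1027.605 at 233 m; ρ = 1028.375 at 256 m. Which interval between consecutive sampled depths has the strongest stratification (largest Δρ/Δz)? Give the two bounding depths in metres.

Compute the density gradient over each adjacent pair:
  52–145 m: Δρ/Δz = 2.140/93 = 0.023 kg m⁻⁴
  145–233 m: Δρ/Δz = 0.464/88 = 5.3 × 10⁻³ kg m⁻⁴
  233–256 m: Δρ/Δz = 0.770/23 = 0.033 kg m⁻⁴
The largest gradient is in the 233–256 m interval — the pycnocline.

233–256 m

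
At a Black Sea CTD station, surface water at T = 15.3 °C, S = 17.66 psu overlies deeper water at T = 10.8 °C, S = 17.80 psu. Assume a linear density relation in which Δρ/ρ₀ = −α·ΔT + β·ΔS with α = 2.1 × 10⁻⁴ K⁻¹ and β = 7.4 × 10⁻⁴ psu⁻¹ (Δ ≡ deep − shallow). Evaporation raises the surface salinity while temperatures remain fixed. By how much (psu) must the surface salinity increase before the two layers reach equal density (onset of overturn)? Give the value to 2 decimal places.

Neutral buoyancy requires −α(T_deep − T_surf) + β(S_deep − S_surf′) = 0.
S_surf′ = S_deep − (α/β)·ΔT = 17.80 − (2.1 × 10⁻⁴/7.4 × 10⁻⁴)·(-4.5) = 19.0770 psu.
Increase required: 19.0770 − 17.66 = 1.4170 psu.

1.42 psu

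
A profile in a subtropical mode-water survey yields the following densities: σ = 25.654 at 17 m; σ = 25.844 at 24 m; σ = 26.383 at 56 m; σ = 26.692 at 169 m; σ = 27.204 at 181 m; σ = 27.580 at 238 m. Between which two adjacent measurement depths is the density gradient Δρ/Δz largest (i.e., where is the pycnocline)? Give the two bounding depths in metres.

Compute the density gradient over each adjacent pair:
  17–24 m: Δρ/Δz = 0.190/7 = 0.027 kg m⁻⁴
  24–56 m: Δρ/Δz = 0.539/32 = 0.017 kg m⁻⁴
  56–169 m: Δρ/Δz = 0.309/113 = 2.7 × 10⁻³ kg m⁻⁴
  169–181 m: Δρ/Δz = 0.512/12 = 0.043 kg m⁻⁴
  181–238 m: Δρ/Δz = 0.376/57 = 6.6 × 10⁻³ kg m⁻⁴
The largest gradient is in the 169–181 m interval — the pycnocline.

169–181 m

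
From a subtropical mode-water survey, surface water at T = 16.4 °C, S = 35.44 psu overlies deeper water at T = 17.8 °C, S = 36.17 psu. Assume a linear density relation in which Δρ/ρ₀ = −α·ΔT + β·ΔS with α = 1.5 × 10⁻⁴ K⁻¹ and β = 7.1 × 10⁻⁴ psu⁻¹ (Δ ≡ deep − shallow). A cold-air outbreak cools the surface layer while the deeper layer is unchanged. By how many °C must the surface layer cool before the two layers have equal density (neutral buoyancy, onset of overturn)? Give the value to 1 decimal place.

2.1 °C

Neutral buoyancy requires Δρ = 0, i.e. −α(T_deep − T_surf′) + β(S_deep − S_surf) = 0.
T_surf′ = T_deep − (β/α)·ΔS = 17.8 − (7.1 × 10⁻⁴/1.5 × 10⁻⁴)·(+0.73) = 14.345 °C.
Cooling required: 16.4 − (14.345) = 2.055 °C.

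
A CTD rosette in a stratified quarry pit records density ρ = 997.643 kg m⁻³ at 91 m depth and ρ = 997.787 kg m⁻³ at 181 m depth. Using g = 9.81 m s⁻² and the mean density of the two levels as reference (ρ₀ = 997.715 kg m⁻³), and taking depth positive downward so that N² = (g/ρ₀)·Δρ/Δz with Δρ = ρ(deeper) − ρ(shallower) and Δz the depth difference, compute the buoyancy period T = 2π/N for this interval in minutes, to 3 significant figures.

Δρ = 997.787 − 997.643 = 0.144 kg m⁻³ over Δz = 181 − 91 = 90 m.
N² = (9.81/997.715) × (0.144/90) = 1.5732 × 10⁻⁵ s⁻².
N = √(1.5732 × 10⁻⁵) = 3.9664 × 10⁻³ rad s⁻¹, so T = 2π/N = 1.5841 × 10³ s = 26.402 min ≈ 26.4 min.

26.4 min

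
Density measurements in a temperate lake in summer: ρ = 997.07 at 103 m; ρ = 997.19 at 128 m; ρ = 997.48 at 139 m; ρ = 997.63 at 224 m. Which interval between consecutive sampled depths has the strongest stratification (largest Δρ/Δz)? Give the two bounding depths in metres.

Compute the density gradient over each adjacent pair:
  103–128 m: Δρ/Δz = 0.12/25 = 4.8 × 10⁻³ kg m⁻⁴
  128–139 m: Δρ/Δz = 0.29/11 = 0.026 kg m⁻⁴
  139–224 m: Δρ/Δz = 0.15/85 = 1.8 × 10⁻³ kg m⁻⁴
The largest gradient is in the 128–139 m interval — the pycnocline.

128–139 m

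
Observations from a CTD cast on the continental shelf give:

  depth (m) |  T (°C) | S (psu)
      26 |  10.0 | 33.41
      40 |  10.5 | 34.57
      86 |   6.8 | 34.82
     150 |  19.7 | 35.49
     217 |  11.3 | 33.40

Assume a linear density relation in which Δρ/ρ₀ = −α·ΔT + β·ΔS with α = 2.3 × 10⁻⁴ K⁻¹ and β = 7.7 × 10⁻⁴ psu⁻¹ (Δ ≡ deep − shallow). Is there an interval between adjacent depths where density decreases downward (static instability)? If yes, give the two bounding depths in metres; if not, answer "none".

Evaluate Δρ/ρ₀ = −αΔT + βΔS across each adjacent pair:
  26–40 m: −αΔT+βΔS = −(2.3 × 10⁻⁴)(+0.5)+(7.7 × 10⁻⁴)(+1.16) = 7.8 × 10⁻⁴ → stable
  40–86 m: −αΔT+βΔS = −(2.3 × 10⁻⁴)(-3.7)+(7.7 × 10⁻⁴)(+0.25) = 1.0 × 10⁻³ → stable
  86–150 m: −αΔT+βΔS = −(2.3 × 10⁻⁴)(+12.9)+(7.7 × 10⁻⁴)(+0.67) = -2.5 × 10⁻³ → UNSTABLE
  150–217 m: −αΔT+βΔS = −(2.3 × 10⁻⁴)(-8.4)+(7.7 × 10⁻⁴)(-2.09) = 3.2 × 10⁻⁴ → stable
The 86–150 m interval has Δρ < 0: lighter water underlies denser water.

86–150 m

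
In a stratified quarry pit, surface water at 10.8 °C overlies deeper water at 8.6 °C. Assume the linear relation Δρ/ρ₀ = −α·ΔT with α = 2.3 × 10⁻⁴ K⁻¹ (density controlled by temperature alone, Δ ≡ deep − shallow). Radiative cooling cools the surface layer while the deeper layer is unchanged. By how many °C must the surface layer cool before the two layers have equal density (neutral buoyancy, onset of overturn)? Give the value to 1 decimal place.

2.2 °C

With temperature the only control, equal density requires T_surf′ = T_deep.
T_surf′ = 8.6 °C.
Cooling required: 10.8 − 8.6 = 2.2 °C.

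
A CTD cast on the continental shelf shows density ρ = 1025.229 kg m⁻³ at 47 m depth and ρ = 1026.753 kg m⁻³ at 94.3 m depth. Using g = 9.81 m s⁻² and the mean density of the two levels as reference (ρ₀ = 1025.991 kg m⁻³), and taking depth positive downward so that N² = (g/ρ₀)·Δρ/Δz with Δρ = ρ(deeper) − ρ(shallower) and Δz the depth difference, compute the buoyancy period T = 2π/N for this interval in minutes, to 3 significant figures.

5.97 min

Δρ = 1026.753 − 1025.229 = 1.524 kg m⁻³ over Δz = 94.3 − 47 = 47.3 m.
N² = (9.81/1025.991) × (1.524/47.3) = 3.0807 × 10⁻⁴ s⁻².
N = √(3.0807 × 10⁻⁴) = 0.017552 rad s⁻¹, so T = 2π/N = 357.98 s = 5.9663 min ≈ 5.97 min.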